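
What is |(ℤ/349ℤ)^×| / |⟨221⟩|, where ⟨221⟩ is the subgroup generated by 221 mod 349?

1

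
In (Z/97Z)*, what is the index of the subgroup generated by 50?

By Lagrange's theorem, ord_97(50) divides φ(97) = 97 − 1 = 96 = 2^5 · 3.
Divisors of 96: 1, 2, 3, 4, 6, 8, 12, 16, 24, 32, 48, 96.
Check 50^d mod 97 for each divisor in increasing order:
50^1 ≡ 50 (mod 97)
50^2 ≡ 75 (mod 97)
50^3 ≡ 64 (mod 97)
50^4 ≡ 96 (mod 97)
50^6 ≡ 22 (mod 97)
50^8 ≡ 1 (mod 97) ✓
So ord_97(50) = 8, hence |⟨50⟩| = 8.
[(Z/97Z)^× : ⟨50⟩] = 96/8 = 12.

12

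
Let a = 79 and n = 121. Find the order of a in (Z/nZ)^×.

110

ord(79) | φ(121) = φ(11^2) = 11·(11−1) = 110 = 2 · 5 · 11.
Divisors of 110: 1, 2, 5, 10, 11, 22, 55, 110.
Test each divisor d:
79^1 ≡ 79
79^2 ≡ 70
79^5 ≡ 21
79^10 ≡ 78
79^11 ≡ 112
79^22 ≡ 81
79^55 ≡ 120
79^110 ≡ 1
Therefore the multiplicative order of 79 modulo 121 is 110.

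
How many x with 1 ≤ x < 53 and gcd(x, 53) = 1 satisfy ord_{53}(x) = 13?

12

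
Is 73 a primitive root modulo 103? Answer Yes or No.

φ(103) = 103 − 1 = 102 = 2 · 3 · 17.
73 is a primitive root mod 103 iff 73^(φ(103)/q) ≢ 1 for every prime q | φ(103), i.e. q ∈ {2, 3, 17}.
73^51 ≡ 102 (mod 103)  [q = 2: ≢ 1 ✓]
73^34 ≡ 1 (mod 103)  [q = 3: ≡ 1 ✗]
73^6 ≡ 93 (mod 103)  [q = 17: ≢ 1 ✓]
The check at q = 3 fails, so 73 generates a proper subgroup.

No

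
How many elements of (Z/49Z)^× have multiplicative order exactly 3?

φ(49) = φ(7^2) = 7·(7−1) = 42 = 2 · 3 · 7.
Since (Z/49Z)^× is cyclic of order 42, the number of elements of order d is φ(d) when d | 42 and 0 otherwise.
3 | 42, and φ(3) = 3 − 1 = 2.

2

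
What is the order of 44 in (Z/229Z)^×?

By Lagrange's theorem, ord_229(44) divides φ(229) = 229 − 1 = 228 = 2^2 · 3 · 19.
Divisors of 228: 1, 2, 3, 4, 6, 12, 19, 38, 57, 76, 114, 228.
Check 44^d mod 229 for each divisor in increasing order:
44^1 ≡ 44 (mod 229)
44^2 ≡ 104 (mod 229)
44^3 ≡ 225 (mod 229)
44^4 ≡ 53 (mod 229)
44^6 ≡ 16 (mod 229)
44^12 ≡ 27 (mod 229)
44^19 ≡ 1 (mod 229) ✓
Hence ord(44) = 19.

19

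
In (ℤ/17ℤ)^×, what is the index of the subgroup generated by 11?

1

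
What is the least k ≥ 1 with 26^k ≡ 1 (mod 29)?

28

The order of 26 must divide φ(29) = 29 − 1 = 28 = 2^2 · 7.
Divisors of 28: 1, 2, 4, 7, 14, 28.
Check 26^d mod 29 for each divisor in increasing order:
26^1 ≡ 26 (mod 29)
26^2 ≡ 9 (mod 29)
26^4 ≡ 23 (mod 29)
26^7 ≡ 17 (mod 29)
26^14 ≡ 28 (mod 29)
26^28 ≡ 1 (mod 29) ✓
So ord_29(26) = 28.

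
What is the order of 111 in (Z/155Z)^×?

By Lagrange's theorem, ord_155(111) divides φ(155) = φ(5·31) = (5−1)·(31−1) = 4·30 = 120 = 2^3 · 3 · 5.
Divisors of 120: 1, 2, 3, 4, 5, 6, 8, 10, 12, 15, 20, 24, 30, 40, 60, 120.
Evaluate successive powers at the divisors of 120:
111^1 ≡ 111
111^2 ≡ 76
111^3 ≡ 66
111^4 ≡ 41
111^5 ≡ 56
111^6 ≡ 16
111^8 ≡ 131
111^10 ≡ 36
111^12 ≡ 101
111^15 ≡ 1
Therefore the multiplicative order of 111 modulo 155 is 15.

15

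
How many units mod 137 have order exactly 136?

φ(137) = 137 − 1 = 136 = 2^3 · 17.
(Z/137Z)^× is cyclic (|G| = 136); a cyclic group of order m has exactly φ(d) elements of each order d | m, and none otherwise.
136 = 2^3 · 17 divides 136, and φ(136) = 64.

64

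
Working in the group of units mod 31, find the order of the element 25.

The order of 25 must divide φ(31) = 31 − 1 = 30 = 2 · 3 · 5.
Divisors of 30: 1, 2, 3, 5, 6, 10, 15, 30.
Test each divisor d:
25^1 ≡ 25 (mod 31)
25^2 ≡ 5 (mod 31)
25^3 ≡ 1 (mod 31) ✓
Therefore the multiplicative order of 25 modulo 31 is 3.

3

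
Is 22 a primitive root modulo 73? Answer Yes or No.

φ(73) = 73 − 1 = 72 = 2^3 · 3^2.
An element g generates (Z/73Z)^× iff g^(72/q) ≢ 1 (mod 73) for each prime q ∈ {2, 3}.
22^36 ≡ 72 (mod 73)  [q = 2: ≢ 1 ✓]
22^24 ≡ 1 (mod 73)  [q = 3: ≡ 1 ✗]
Since 22^24 ≡ 1, the order of 22 divides 24 < 72, so 22 is not a primitive root.

No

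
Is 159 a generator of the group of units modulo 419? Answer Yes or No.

Yes

φ(419) = 419 − 1 = 418 = 2 · 11 · 19.
159 is a primitive root mod 419 iff 159^(φ(419)/q) ≢ 1 for every prime q | φ(419), i.e. q ∈ {2, 11, 19}.
159^209 ≡ 418 (mod 419)  [q = 2: ≢ 1 ✓]
159^38 ≡ 300 (mod 419)  [q = 11: ≢ 1 ✓]
159^22 ≡ 306 (mod 419)  [q = 19: ≢ 1 ✓]
All checks pass, so 159 has order 418 and is a primitive root modulo 419.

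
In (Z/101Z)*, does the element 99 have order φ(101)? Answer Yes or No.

φ(101) = 101 − 1 = 100 = 2^2 · 5^2.
An element g generates (Z/101Z)^× iff g^(100/q) ≢ 1 (mod 101) for each prime q ∈ {2, 5}.
99^50 ≡ 100 (mod 101)  [q = 2: ≢ 1 ✓]
99^20 ≡ 95 (mod 101)  [q = 5: ≢ 1 ✓]
Every test exponent gives a nontrivial residue, hence 99 generates the full group.

Yes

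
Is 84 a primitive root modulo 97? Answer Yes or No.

φ(97) = 97 − 1 = 96 = 2^5 · 3.
An element g generates (Z/97Z)^× iff g^(96/q) ≢ 1 (mod 97) for each prime q ∈ {2, 3}.
84^48 ≡ 96 (mod 97)  [q = 2: ≢ 1 ✓]
84^32 ≡ 35 (mod 97)  [q = 3: ≢ 1 ✓]
Every test exponent gives a nontrivial residue, hence 84 generates the full group.

Yes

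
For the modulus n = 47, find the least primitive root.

5

φ(47) = 47 − 1 = 46 = 2 · 23.
Test candidates g = 2, 3, … against the prime factors q ∈ {2, 23} of φ(47): g is a generator iff g^(46/q) ≢ 1 for every such q.
g = 2: 2^23 ≡ 1 — hits 1, so not a primitive root.
g = 3: 3^23 ≡ 1 — hits 1, so not a primitive root.
g = 4: 4^23 ≡ 1 — hits 1, so not a primitive root.
g = 5: 5^23 ≡ 46; 5^2 ≡ 25 — none is 1, so 5 is a primitive root.
So 5 is the smallest generator of (Z/47Z)^×.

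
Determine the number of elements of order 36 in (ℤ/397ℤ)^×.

12

φ(397) = 397 − 1 = 396 = 2^2 · 3^2 · 11.
In a cyclic group of order 396, there are φ(d) elements of order d for each divisor d of 396, and zero for non-divisors.
36 = 2^2 · 3^2 divides 396, and φ(36) = 12.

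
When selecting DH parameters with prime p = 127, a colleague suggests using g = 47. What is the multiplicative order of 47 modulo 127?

The order of 47 must divide φ(127) = 127 − 1 = 126 = 2 · 3^2 · 7.
Divisors of 126: 1, 2, 3, 6, 7, 9, 14, 18, 21, 42, 63, 126.
Check 47^d mod 127 for each divisor in increasing order:
47^1 ≡ 47
47^2 ≡ 50
47^3 ≡ 64
47^6 ≡ 32
47^7 ≡ 107
47^9 ≡ 16
47^14 ≡ 19
47^18 ≡ 2
47^21 ≡ 1
The smallest such exponent is 21, so the order of 47 is 21.

21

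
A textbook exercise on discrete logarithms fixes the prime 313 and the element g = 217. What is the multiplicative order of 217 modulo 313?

156

By Lagrange's theorem, ord_313(217) divides φ(313) = 313 − 1 = 312 = 2^3 · 3 · 13.
Divisors of 312: 1, 2, 3, 4, 6, 8, 12, 13, 24, 26, 39, 52, 78, 104, 156, 312.
Check 217^d mod 313 for each divisor in increasing order:
217^1 ≡ 217 (mod 313)
217^2 ≡ 139 (mod 313)
217^3 ≡ 115 (mod 313)
217^4 ≡ 228 (mod 313)
217^6 ≡ 79 (mod 313)
217^8 ≡ 26 (mod 313)
217^12 ≡ 294 (mod 313)
217^13 ≡ 259 (mod 313)
217^24 ≡ 48 (mod 313)
217^26 ≡ 99 (mod 313)
217^39 ≡ 288 (mod 313)
217^52 ≡ 98 (mod 313)
217^78 ≡ 312 (mod 313)
217^104 ≡ 214 (mod 313)
217^156 ≡ 1 (mod 313) ✓
Hence ord(217) = 156.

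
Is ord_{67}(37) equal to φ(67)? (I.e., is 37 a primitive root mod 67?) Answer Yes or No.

φ(67) = 67 − 1 = 66 = 2 · 3 · 11.
It suffices to check that the order of 37 is not a proper divisor of 66: compute 37^(66/q) for q ∈ {2, 3, 11}.
37^33 ≡ 1 (mod 67)  [q = 2: ≡ 1 ✗]
37^22 ≡ 37 (mod 67)  [q = 3: ≢ 1 ✓]
37^6 ≡ 1 (mod 67)  [q = 11: ≡ 1 ✗]
The check at q = 2 fails, so 37 generates a proper subgroup.

No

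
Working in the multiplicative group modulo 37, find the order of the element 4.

By Lagrange's theorem, ord_37(4) divides φ(37) = 37 − 1 = 36 = 2^2 · 3^2.
Divisors of 36: 1, 2, 3, 4, 6, 9, 12, 18, 36.
Test each divisor d:
4^1 ≡ 4
4^2 ≡ 16
4^3 ≡ 27
4^4 ≡ 34
4^6 ≡ 26
4^9 ≡ 36
4^12 ≡ 10
4^18 ≡ 1
The smallest such exponent is 18, so the order of 4 is 18.

18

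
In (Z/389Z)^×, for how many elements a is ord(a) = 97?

96

φ(389) = 389 − 1 = 388 = 2^2 · 97.
(Z/389Z)^× is cyclic (|G| = 388); a cyclic group of order m has exactly φ(d) elements of each order d | m, and none otherwise.
97 | 388, and φ(97) = 97 − 1 = 96.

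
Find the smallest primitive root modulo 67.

φ(67) = 67 − 1 = 66 = 2 · 3 · 11.
g is a primitive root iff g^(66/q) ≢ 1 (mod 67) for each prime q ∈ {2, 3, 11}.
g = 2: 2^33 ≡ 66; 2^22 ≡ 37; 2^6 ≡ 64 — none is 1, so 2 is a primitive root.
So 2 is the smallest generator of (Z/67Z)^×.

2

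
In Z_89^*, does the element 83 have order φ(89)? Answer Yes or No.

Yes

φ(89) = 89 − 1 = 88 = 2^3 · 11.
An element g generates (Z/89Z)^× iff g^(88/q) ≢ 1 (mod 89) for each prime q ∈ {2, 11}.
83^44 ≡ 88 (mod 89)  [q = 2: ≢ 1 ✓]
83^8 ≡ 8 (mod 89)  [q = 11: ≢ 1 ✓]
Every test exponent gives a nontrivial residue, hence 83 generates the full group.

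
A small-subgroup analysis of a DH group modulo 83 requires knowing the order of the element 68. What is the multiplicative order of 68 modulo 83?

41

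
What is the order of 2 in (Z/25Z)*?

Since 2 ∈ (Z/25Z)^×, its order divides φ(25) = φ(5^2) = 5·(5−1) = 20 = 2^2 · 5.
Divisors of 20: 1, 2, 4, 5, 10, 20.
Check 2^d mod 25 for each divisor in increasing order:
2^1 ≡ 2
2^2 ≡ 4
2^4 ≡ 16
2^5 ≡ 7
2^10 ≡ 24
2^20 ≡ 1
Hence ord(2) = 20.

20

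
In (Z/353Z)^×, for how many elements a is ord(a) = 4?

φ(353) = 353 − 1 = 352 = 2^5 · 11.
In a cyclic group of order 352, there are φ(d) elements of order d for each divisor d of 352, and zero for non-divisors.
4 = 2^2 divides 352, and φ(4) = 2.

2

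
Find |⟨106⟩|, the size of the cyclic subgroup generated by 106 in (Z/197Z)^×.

196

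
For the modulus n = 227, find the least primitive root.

φ(227) = 227 − 1 = 226 = 2 · 113.
g is a primitive root iff g^(226/q) ≢ 1 (mod 227) for each prime q ∈ {2, 113}.
g = 2: 2^113 ≡ 226; 2^2 ≡ 4 — none is 1, so 2 is a primitive root.
Hence the least primitive root of 227 is 2.

2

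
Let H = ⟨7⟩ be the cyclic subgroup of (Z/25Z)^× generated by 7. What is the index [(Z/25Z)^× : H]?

5

By Lagrange's theorem, ord_25(7) divides φ(25) = φ(5^2) = 5·(5−1) = 20 = 2^2 · 5.
Divisors of 20: 1, 2, 4, 5, 10, 20.
Test each divisor d:
7^1 ≡ 7 (mod 25)
7^2 ≡ 24 (mod 25)
7^4 ≡ 1 (mod 25) ✓
The order of 7 is 4, so the subgroup it generates has 4 elements.
[(Z/25Z)^× : ⟨7⟩] = 20/4 = 5.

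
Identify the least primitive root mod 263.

5

φ(263) = 263 − 1 = 262 = 2 · 131.
g is a primitive root iff g^(262/q) ≢ 1 (mod 263) for each prime q ∈ {2, 131}.
g = 2: 2^131 ≡ 1 — hits 1, so not a primitive root.
g = 3: 3^131 ≡ 1 — hits 1, so not a primitive root.
g = 4: 4^131 ≡ 1 — hits 1, so not a primitive root.
g = 5: 5^131 ≡ 262; 5^2 ≡ 25 — none is 1, so 5 is a primitive root.
So 5 is the smallest generator of (Z/263Z)^×.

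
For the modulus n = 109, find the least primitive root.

6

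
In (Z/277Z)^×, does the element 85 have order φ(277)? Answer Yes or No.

φ(277) = 277 − 1 = 276 = 2^2 · 3 · 23.
85 is a primitive root mod 277 iff 85^(φ(277)/q) ≢ 1 for every prime q | φ(277), i.e. q ∈ {2, 3, 23}.
85^138 ≡ 1 (mod 277)  [q = 2: ≡ 1 ✗]
85^92 ≡ 160 (mod 277)  [q = 3: ≢ 1 ✓]
85^12 ≡ 164 (mod 277)  [q = 23: ≢ 1 ✓]
Since 85^138 ≡ 1, the order of 85 divides 138 < 276, so 85 is not a primitive root.

No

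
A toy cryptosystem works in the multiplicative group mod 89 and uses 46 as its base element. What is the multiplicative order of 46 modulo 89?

88

By Lagrange's theorem, ord_89(46) divides φ(89) = 89 − 1 = 88 = 2^3 · 11.
Divisors of 88: 1, 2, 4, 8, 11, 22, 44, 88.
Compute 46^d (mod 89) for the divisors d until we hit 1:
46^1 ≡ 46 (mod 89)
46^2 ≡ 69 (mod 89)
46^4 ≡ 44 (mod 89)
46^8 ≡ 67 (mod 89)
46^11 ≡ 37 (mod 89)
46^22 ≡ 34 (mod 89)
46^44 ≡ 88 (mod 89)
46^88 ≡ 1 (mod 89) ✓
The smallest such exponent is 88, so the order of 46 is 88.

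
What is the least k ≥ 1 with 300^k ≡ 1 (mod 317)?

By Lagrange's theorem, ord_317(300) divides φ(317) = 317 − 1 = 316 = 2^2 · 79.
Divisors of 316: 1, 2, 4, 79, 158, 316.
Evaluate successive powers at the divisors of 316:
300^1 ≡ 300
300^2 ≡ 289
300^4 ≡ 150
300^79 ≡ 203
300^158 ≡ 316
300^316 ≡ 1
So ord_317(300) = 316.

316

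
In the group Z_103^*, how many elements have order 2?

1

φ(103) = 103 − 1 = 102 = 2 · 3 · 17.
Since (Z/103Z)^× is cyclic of order 102, the number of elements of order d is φ(d) when d | 102 and 0 otherwise.
2 | 102, and φ(2) = 2 − 1 = 1.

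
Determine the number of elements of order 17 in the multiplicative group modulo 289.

16

φ(289) = φ(17^2) = 17·(17−1) = 272 = 2^4 · 17.
Since (Z/289Z)^× is cyclic of order 272, the number of elements of order d is φ(d) when d | 272 and 0 otherwise.
17 | 272, and φ(17) = 17 − 1 = 16.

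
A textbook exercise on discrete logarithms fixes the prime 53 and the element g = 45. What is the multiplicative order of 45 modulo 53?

52

By Lagrange's theorem, ord_53(45) divides φ(53) = 53 − 1 = 52 = 2^2 · 13.
Divisors of 52: 1, 2, 4, 13, 26, 52.
Test each divisor d:
45^1 ≡ 45 (mod 53)
45^2 ≡ 11 (mod 53)
45^4 ≡ 15 (mod 53)
45^13 ≡ 30 (mod 53)
45^26 ≡ 52 (mod 53)
45^52 ≡ 1 (mod 53) ✓
Hence ord(45) = 52.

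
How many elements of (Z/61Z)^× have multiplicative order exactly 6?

φ(61) = 61 − 1 = 60 = 2^2 · 3 · 5.
Since (Z/61Z)^× is cyclic of order 60, the number of elements of order d is φ(d) when d | 60 and 0 otherwise.
6 = 2 · 3 divides 60, and φ(6) = 2.

2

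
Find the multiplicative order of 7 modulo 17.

Since 7 ∈ (Z/17Z)^×, its order divides φ(17) = 17 − 1 = 16 = 2^4.
Divisors of 16: 1, 2, 4, 8, 16.
Compute 7^d (mod 17) for the divisors d until we hit 1:
7^1 ≡ 7 (mod 17)
7^2 ≡ 15 (mod 17)
7^4 ≡ 4 (mod 17)
7^8 ≡ 16 (mod 17)
7^16 ≡ 1 (mod 17) ✓
Hence ord(7) = 16.

16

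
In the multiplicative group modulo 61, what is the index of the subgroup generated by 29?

Since 29 ∈ (Z/61Z)^×, its order divides φ(61) = 61 − 1 = 60 = 2^2 · 3 · 5.
Divisors of 60: 1, 2, 3, 4, 5, 6, 10, 12, 15, 20, 30, 60.
Check 29^d mod 61 for each divisor in increasing order:
29^1 ≡ 29
29^2 ≡ 48
29^3 ≡ 50
29^4 ≡ 47
29^5 ≡ 21
29^6 ≡ 60
29^10 ≡ 14
29^12 ≡ 1
Thus |⟨29⟩| = ord(29) = 12.
The index is φ(61) / ord(29) = 60 / 12 = 5.

5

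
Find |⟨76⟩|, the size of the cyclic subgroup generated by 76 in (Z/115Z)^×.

Since 76 ∈ (Z/115Z)^×, its order divides φ(115) = φ(5·23) = (5−1)·(23−1) = 4·22 = 88 = 2^3 · 11.
Divisors of 88: 1, 2, 4, 8, 11, 22, 44, 88.
Evaluate successive powers at the divisors of 88:
76^1 ≡ 76
76^2 ≡ 26
76^4 ≡ 101
76^8 ≡ 81
76^11 ≡ 91
76^22 ≡ 1
So ord_115(76) = 22.

22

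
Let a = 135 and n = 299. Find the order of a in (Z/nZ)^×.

44

The order of 135 must divide φ(299) = φ(13·23) = (13−1)·(23−1) = 12·22 = 264 = 2^3 · 3 · 11.
Divisors of 264: 1, 2, 3, 4, 6, 8, 11, 12, 22, 24, 33, 44, 66, 88, 132, 264.
Compute 135^d (mod 299) for the divisors d until we hit 1:
135^1 ≡ 135 (mod 299)
135^2 ≡ 285 (mod 299)
135^3 ≡ 203 (mod 299)
135^4 ≡ 196 (mod 299)
135^6 ≡ 246 (mod 299)
135^8 ≡ 144 (mod 299)
135^11 ≡ 229 (mod 299)
135^12 ≡ 118 (mod 299)
135^22 ≡ 116 (mod 299)
135^24 ≡ 170 (mod 299)
135^33 ≡ 252 (mod 299)
135^44 ≡ 1 (mod 299) ✓
The smallest such exponent is 44, so the order of 135 is 44.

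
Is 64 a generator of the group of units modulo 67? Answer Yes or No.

φ(67) = 67 − 1 = 66 = 2 · 3 · 11.
64 is a primitive root mod 67 iff 64^(φ(67)/q) ≢ 1 for every prime q | φ(67), i.e. q ∈ {2, 3, 11}.
64^33 ≡ 1 (mod 67)  [q = 2: ≡ 1 ✗]
64^22 ≡ 1 (mod 67)  [q = 3: ≡ 1 ✗]
64^6 ≡ 59 (mod 67)  [q = 11: ≢ 1 ✓]
The check at q = 2 fails, so 64 generates a proper subgroup.

No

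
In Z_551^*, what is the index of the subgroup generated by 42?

4

By Lagrange's theorem, ord_551(42) divides φ(551) = φ(19·29) = (19−1)·(29−1) = 18·28 = 504 = 2^3 · 3^2 · 7.
Divisors of 504: 1, 2, 3, 4, 6, 7, 8, 9, 12, 14, 18, 21, 24, 28, 36, 42, 56, 63, 72, 84, 126, 168, 252, 504.
Compute 42^d (mod 551) for the divisors d until we hit 1:
42^1 ≡ 42 (mod 551)
42^2 ≡ 111 (mod 551)
42^3 ≡ 254 (mod 551)
42^4 ≡ 199 (mod 551)
42^6 ≡ 49 (mod 551)
42^7 ≡ 405 (mod 551)
42^8 ≡ 480 (mod 551)
42^9 ≡ 324 (mod 551)
42^12 ≡ 197 (mod 551)
42^14 ≡ 378 (mod 551)
42^18 ≡ 286 (mod 551)
42^21 ≡ 463 (mod 551)
42^24 ≡ 239 (mod 551)
42^28 ≡ 175 (mod 551)
42^36 ≡ 248 (mod 551)
42^42 ≡ 30 (mod 551)
42^56 ≡ 320 (mod 551)
42^63 ≡ 115 (mod 551)
42^72 ≡ 343 (mod 551)
42^84 ≡ 349 (mod 551)
42^126 ≡ 1 (mod 551) ✓
The order of 42 is 126, so the subgroup it generates has 126 elements.
Index = |(Z/551Z)^×| / |⟨42⟩| = 504 / 126 = 4.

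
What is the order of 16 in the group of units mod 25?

By Lagrange's theorem, ord_25(16) divides φ(25) = φ(5^2) = 5·(5−1) = 20 = 2^2 · 5.
Divisors of 20: 1, 2, 4, 5, 10, 20.
Test each divisor d:
16^1 ≡ 16 (mod 25)
16^2 ≡ 6 (mod 25)
16^4 ≡ 11 (mod 25)
16^5 ≡ 1 (mod 25) ✓
So ord_25(16) = 5.

5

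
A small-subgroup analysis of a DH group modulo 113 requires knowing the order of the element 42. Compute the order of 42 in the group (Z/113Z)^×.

16

The order of 42 must divide φ(113) = 113 − 1 = 112 = 2^4 · 7.
Divisors of 112: 1, 2, 4, 7, 8, 14, 16, 28, 56, 112.
Compute 42^d (mod 113) for the divisors d until we hit 1:
42^1 ≡ 42 (mod 113)
42^2 ≡ 69 (mod 113)
42^4 ≡ 15 (mod 113)
42^7 ≡ 78 (mod 113)
42^8 ≡ 112 (mod 113)
42^14 ≡ 95 (mod 113)
42^16 ≡ 1 (mod 113) ✓
Hence ord(42) = 16.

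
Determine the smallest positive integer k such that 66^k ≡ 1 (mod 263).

131

Since 66 ∈ (Z/263Z)^×, its order divides φ(263) = 263 − 1 = 262 = 2 · 131.
Divisors of 262: 1, 2, 131, 262.
Check 66^d mod 263 for each divisor in increasing order:
66^1 ≡ 66 (mod 263)
66^2 ≡ 148 (mod 263)
66^131 ≡ 1 (mod 263) ✓
So ord_263(66) = 131.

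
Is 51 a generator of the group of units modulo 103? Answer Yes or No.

φ(103) = 103 − 1 = 102 = 2 · 3 · 17.
51 is a primitive root mod 103 iff 51^(φ(103)/q) ≢ 1 for every prime q | φ(103), i.e. q ∈ {2, 3, 17}.
51^51 ≡ 102 (mod 103)  [q = 2: ≢ 1 ✓]
51^34 ≡ 56 (mod 103)  [q = 3: ≢ 1 ✓]
51^6 ≡ 66 (mod 103)  [q = 17: ≢ 1 ✓]
Every test exponent gives a nontrivial residue, hence 51 generates the full group.

Yes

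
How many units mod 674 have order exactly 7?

φ(674) = φ(2)·φ(337) = 1·336 = 336 = 2^4 · 3 · 7.
Since (Z/674Z)^× is cyclic of order 336, the number of elements of order d is φ(d) when d | 336 and 0 otherwise.
7 | 336, and φ(7) = 7 − 1 = 6.

6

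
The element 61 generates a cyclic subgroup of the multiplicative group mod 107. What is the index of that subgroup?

2

ord(61) | φ(107) = 107 − 1 = 106 = 2 · 53.
Divisors of 106: 1, 2, 53, 106.
Compute 61^d (mod 107) for the divisors d until we hit 1:
61^1 ≡ 61 (mod 107)
61^2 ≡ 83 (mod 107)
61^53 ≡ 1 (mod 107) ✓
Thus |⟨61⟩| = ord(61) = 53.
Index = |(Z/107Z)^×| / |⟨61⟩| = 106 / 53 = 2.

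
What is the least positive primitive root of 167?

5

φ(167) = 167 − 1 = 166 = 2 · 83.
g is a primitive root iff g^(166/q) ≢ 1 (mod 167) for each prime q ∈ {2, 83}.
g = 2: 2^83 ≡ 1 — hits 1, so not a primitive root.
g = 3: 3^83 ≡ 1 — hits 1, so not a primitive root.
g = 4: 4^83 ≡ 1 — hits 1, so not a primitive root.
g = 5: 5^83 ≡ 166; 5^2 ≡ 25 — none is 1, so 5 is a primitive root.
So 5 is the smallest generator of (Z/167Z)^×.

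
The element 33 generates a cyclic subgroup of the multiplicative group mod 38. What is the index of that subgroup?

Since 33 ∈ (Z/38Z)^×, its order divides φ(38) = φ(2)·φ(19) = 1·18 = 18 = 2 · 3^2.
Divisors of 18: 1, 2, 3, 6, 9, 18.
Test each divisor d:
33^1 ≡ 33 (mod 38)
33^2 ≡ 25 (mod 38)
33^3 ≡ 27 (mod 38)
33^6 ≡ 7 (mod 38)
33^9 ≡ 37 (mod 38)
33^18 ≡ 1 (mod 38) ✓
The order of 33 is 18, so the subgroup it generates has 18 elements.
Index = |(Z/38Z)^×| / |⟨33⟩| = 18 / 18 = 1.

1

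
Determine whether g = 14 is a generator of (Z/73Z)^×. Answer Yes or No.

Yes

φ(73) = 73 − 1 = 72 = 2^3 · 3^2.
Test 14^(72/q) mod 73 for each prime factor q of 72:
14^36 ≡ 72 (mod 73)  [q = 2: ≢ 1 ✓]
14^24 ≡ 64 (mod 73)  [q = 3: ≢ 1 ✓]
Every test exponent gives a nontrivial residue, hence 14 generates the full group.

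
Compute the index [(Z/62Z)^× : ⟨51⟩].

Since 51 ∈ (Z/62Z)^×, its order divides φ(62) = φ(2)·φ(31) = 1·30 = 30 = 2 · 3 · 5.
Divisors of 30: 1, 2, 3, 5, 6, 10, 15, 30.
Check 51^d mod 62 for each divisor in increasing order:
51^1 ≡ 51
51^2 ≡ 59
51^3 ≡ 33
51^5 ≡ 25
51^6 ≡ 35
51^10 ≡ 5
51^15 ≡ 1
The order of 51 is 15, so the subgroup it generates has 15 elements.
The index is φ(62) / ord(51) = 30 / 15 = 2.

2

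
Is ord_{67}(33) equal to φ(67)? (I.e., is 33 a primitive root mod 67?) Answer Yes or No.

No

φ(67) = 67 − 1 = 66 = 2 · 3 · 11.
An element g generates (Z/67Z)^× iff g^(66/q) ≢ 1 (mod 67) for each prime q ∈ {2, 3, 11}.
33^33 ≡ 1 (mod 67)  [q = 2: ≡ 1 ✗]
33^22 ≡ 29 (mod 67)  [q = 3: ≢ 1 ✓]
33^6 ≡ 22 (mod 67)  [q = 11: ≢ 1 ✓]
33^33 ≡ 1 shows ord(33) | 33, strictly less than φ(67); not a primitive root.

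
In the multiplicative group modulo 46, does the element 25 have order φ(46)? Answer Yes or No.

No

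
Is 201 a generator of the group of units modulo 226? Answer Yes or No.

No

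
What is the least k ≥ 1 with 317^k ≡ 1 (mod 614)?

Since 317 ∈ (Z/614Z)^×, its order divides φ(614) = φ(2)·φ(307) = 1·306 = 306 = 2 · 3^2 · 17.
Divisors of 306: 1, 2, 3, 6, 9, 17, 18, 34, 51, 102, 153, 306.
Test each divisor d:
317^1 ≡ 317
317^2 ≡ 407
317^3 ≡ 79
317^6 ≡ 101
317^9 ≡ 611
317^17 ≡ 93
317^18 ≡ 9
317^34 ≡ 53
317^51 ≡ 17
317^102 ≡ 289
317^153 ≡ 1
Hence ord(317) = 153.

153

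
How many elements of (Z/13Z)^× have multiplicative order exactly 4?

φ(13) = 13 − 1 = 12 = 2^2 · 3.
In a cyclic group of order 12, there are φ(d) elements of order d for each divisor d of 12, and zero for non-divisors.
4 = 2^2 divides 12, and φ(4) = 2.

2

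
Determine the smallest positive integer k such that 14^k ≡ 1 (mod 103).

By Lagrange's theorem, ord_103(14) divides φ(103) = 103 − 1 = 102 = 2 · 3 · 17.
Divisors of 102: 1, 2, 3, 6, 17, 34, 51, 102.
Check 14^d mod 103 for each divisor in increasing order:
14^1 ≡ 14 (mod 103)
14^2 ≡ 93 (mod 103)
14^3 ≡ 66 (mod 103)
14^6 ≡ 30 (mod 103)
14^17 ≡ 1 (mod 103) ✓
Hence ord(14) = 17.

17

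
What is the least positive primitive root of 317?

2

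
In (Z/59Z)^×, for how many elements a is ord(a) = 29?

φ(59) = 59 − 1 = 58 = 2 · 29.
(Z/59Z)^× is cyclic (|G| = 58); a cyclic group of order m has exactly φ(d) elements of each order d | m, and none otherwise.
29 | 58, and φ(29) = 29 − 1 = 28.

28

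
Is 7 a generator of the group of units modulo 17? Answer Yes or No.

Yes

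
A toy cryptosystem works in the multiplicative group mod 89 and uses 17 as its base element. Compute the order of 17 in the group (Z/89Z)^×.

44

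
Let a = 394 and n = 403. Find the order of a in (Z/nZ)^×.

30

Since 394 ∈ (Z/403Z)^×, its order divides φ(403) = φ(13·31) = (13−1)·(31−1) = 12·30 = 360 = 2^3 · 3^2 · 5.
Divisors of 360: 1, 2, 3, 4, 5, 6, 8, 9, 10, 12, 15, 18, 20, 24, 30, 36, 40, 45, 60, 72, 90, 120, 180, 360.
Evaluate successive powers at the divisors of 360:
394^1 ≡ 394
394^2 ≡ 81
394^3 ≡ 77
394^4 ≡ 113
394^5 ≡ 192
394^6 ≡ 287
394^8 ≡ 276
394^9 ≡ 337
394^10 ≡ 191
394^12 ≡ 157
394^15 ≡ 402
394^18 ≡ 326
394^20 ≡ 211
394^24 ≡ 66
394^30 ≡ 1
Therefore the multiplicative order of 394 modulo 403 is 30.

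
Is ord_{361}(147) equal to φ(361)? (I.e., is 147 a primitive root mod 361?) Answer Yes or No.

Yes

φ(361) = φ(19^2) = 19·(19−1) = 342 = 2 · 3^2 · 19.
An element g generates (Z/361Z)^× iff g^(342/q) ≢ 1 (mod 361) for each prime q ∈ {2, 3, 19}.
147^171 ≡ 360 (mod 361)  [q = 2: ≢ 1 ✓]
147^114 ≡ 292 (mod 361)  [q = 3: ≢ 1 ✓]
147^18 ≡ 115 (mod 361)  [q = 19: ≢ 1 ✓]
None equal 1, so ord_361(147) = 342: 147 is a primitive root.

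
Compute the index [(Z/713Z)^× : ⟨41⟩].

4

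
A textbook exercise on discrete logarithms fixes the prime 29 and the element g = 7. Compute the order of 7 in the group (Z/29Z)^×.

By Lagrange's theorem, ord_29(7) divides φ(29) = 29 − 1 = 28 = 2^2 · 7.
Divisors of 28: 1, 2, 4, 7, 14, 28.
Compute 7^d (mod 29) for the divisors d until we hit 1:
7^1 ≡ 7
7^2 ≡ 20
7^4 ≡ 23
7^7 ≡ 1
Therefore the multiplicative order of 7 modulo 29 is 7.

7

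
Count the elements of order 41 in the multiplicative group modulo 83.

40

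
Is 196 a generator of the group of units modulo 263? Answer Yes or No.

No

φ(263) = 263 − 1 = 262 = 2 · 131.
It suffices to check that the order of 196 is not a proper divisor of 262: compute 196^(262/q) for q ∈ {2, 131}.
196^131 ≡ 1 (mod 263)  [q = 2: ≡ 1 ✗]
196^2 ≡ 18 (mod 263)  [q = 131: ≢ 1 ✓]
The check at q = 2 fails, so 196 generates a proper subgroup.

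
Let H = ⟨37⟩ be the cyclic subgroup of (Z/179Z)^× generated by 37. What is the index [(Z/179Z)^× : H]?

1

Since 37 ∈ (Z/179Z)^×, its order divides φ(179) = 179 − 1 = 178 = 2 · 89.
Divisors of 178: 1, 2, 89, 178.
Evaluate successive powers at the divisors of 178:
37^1 ≡ 37 (mod 179)
37^2 ≡ 116 (mod 179)
37^89 ≡ 178 (mod 179)
37^178 ≡ 1 (mod 179) ✓
So ord_179(37) = 178, hence |⟨37⟩| = 178.
[(Z/179Z)^× : ⟨37⟩] = 178/178 = 1.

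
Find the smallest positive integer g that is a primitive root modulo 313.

10

φ(313) = 313 − 1 = 312 = 2^3 · 3 · 13.
Test candidates g = 2, 3, … against the prime factors q ∈ {2, 3, 13} of φ(313): g is a generator iff g^(312/q) ≢ 1 for every such q.
g = 2: 2^156 ≡ 1 — hits 1, so not a primitive root.
g = 3: 3^156 ≡ 1 — hits 1, so not a primitive root.
g = 4: 4^156 ≡ 1 — hits 1, so not a primitive root.
g = 5: 5^156 ≡ 312; 5^104 ≡ 1 — hits 1, so not a primitive root.
g = 6: 6^156 ≡ 1 — hits 1, so not a primitive root.
g = 7: 7^156 ≡ 312; 7^104 ≡ 1 — hits 1, so not a primitive root.
g = 8: 8^156 ≡ 1 — hits 1, so not a primitive root.
g = 9: 9^156 ≡ 1 — hits 1, so not a primitive root.
g = 10: 10^156 ≡ 312; 10^104 ≡ 214; 10^24 ≡ 103 — none is 1, so 10 is a primitive root.
The smallest primitive root modulo 313 is 10.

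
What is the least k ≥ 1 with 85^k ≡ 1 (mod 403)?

The order of 85 must divide φ(403) = φ(13·31) = (13−1)·(31−1) = 12·30 = 360 = 2^3 · 3^2 · 5.
Divisors of 360: 1, 2, 3, 4, 5, 6, 8, 9, 10, 12, 15, 18, 20, 24, 30, 36, 40, 45, 60, 72, 90, 120, 180, 360.
Evaluate successive powers at the divisors of 360:
85^1 ≡ 85
85^2 ≡ 374
85^3 ≡ 356
85^4 ≡ 35
85^5 ≡ 154
85^6 ≡ 194
85^8 ≡ 16
85^9 ≡ 151
85^10 ≡ 342
85^12 ≡ 157
85^15 ≡ 278
85^18 ≡ 233
85^20 ≡ 94
85^24 ≡ 66
85^30 ≡ 311
85^36 ≡ 287
85^40 ≡ 373
85^45 ≡ 216
85^60 ≡ 1
Hence ord(85) = 60.

60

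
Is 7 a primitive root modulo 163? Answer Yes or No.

Yes

φ(163) = 163 − 1 = 162 = 2 · 3^4.
Test 7^(162/q) mod 163 for each prime factor q of 162:
7^81 ≡ 162 (mod 163)  [q = 2: ≢ 1 ✓]
7^54 ≡ 104 (mod 163)  [q = 3: ≢ 1 ✓]
None equal 1, so ord_163(7) = 162: 7 is a primitive root.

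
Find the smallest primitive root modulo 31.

3

φ(31) = 31 − 1 = 30 = 2 · 3 · 5.
Test candidates g = 2, 3, … against the prime factors q ∈ {2, 3, 5} of φ(31): g is a generator iff g^(30/q) ≢ 1 for every such q.
g = 2: 2^15 ≡ 1 — hits 1, so not a primitive root.
g = 3: 3^15 ≡ 30; 3^10 ≡ 25; 3^6 ≡ 16 — none is 1, so 3 is a primitive root.
Hence the least primitive root of 31 is 3.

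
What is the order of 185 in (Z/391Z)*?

8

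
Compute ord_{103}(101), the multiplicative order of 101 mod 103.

By Lagrange's theorem, ord_103(101) divides φ(103) = 103 − 1 = 102 = 2 · 3 · 17.
Divisors of 102: 1, 2, 3, 6, 17, 34, 51, 102.
Check 101^d mod 103 for each divisor in increasing order:
101^1 ≡ 101 (mod 103)
101^2 ≡ 4 (mod 103)
101^3 ≡ 95 (mod 103)
101^6 ≡ 64 (mod 103)
101^17 ≡ 47 (mod 103)
101^34 ≡ 46 (mod 103)
101^51 ≡ 102 (mod 103)
101^102 ≡ 1 (mod 103) ✓
So ord_103(101) = 102.

102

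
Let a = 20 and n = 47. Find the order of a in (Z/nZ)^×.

ord(20) | φ(47) = 47 − 1 = 46 = 2 · 23.
Divisors of 46: 1, 2, 23, 46.
Check 20^d mod 47 for each divisor in increasing order:
20^1 ≡ 20 (mod 47)
20^2 ≡ 24 (mod 47)
20^23 ≡ 46 (mod 47)
20^46 ≡ 1 (mod 47) ✓
Therefore the multiplicative order of 20 modulo 47 is 46.

46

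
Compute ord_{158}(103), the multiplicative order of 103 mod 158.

6

ord(103) | φ(158) = φ(2)·φ(79) = 1·78 = 78 = 2 · 3 · 13.
Divisors of 78: 1, 2, 3, 6, 13, 26, 39, 78.
Test each divisor d:
103^1 ≡ 103 (mod 158)
103^2 ≡ 23 (mod 158)
103^3 ≡ 157 (mod 158)
103^6 ≡ 1 (mod 158) ✓
Hence ord(103) = 6.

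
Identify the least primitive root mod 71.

7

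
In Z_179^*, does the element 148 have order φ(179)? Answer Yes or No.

φ(179) = 179 − 1 = 178 = 2 · 89.
It suffices to check that the order of 148 is not a proper divisor of 178: compute 148^(178/q) for q ∈ {2, 89}.
148^89 ≡ 178 (mod 179)  [q = 2: ≢ 1 ✓]
148^2 ≡ 66 (mod 179)  [q = 89: ≢ 1 ✓]
All checks pass, so 148 has order 178 and is a primitive root modulo 179.

Yes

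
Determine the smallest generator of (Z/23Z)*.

φ(23) = 23 − 1 = 22 = 2 · 11.
Test candidates g = 2, 3, … against the prime factors q ∈ {2, 11} of φ(23): g is a generator iff g^(22/q) ≢ 1 for every such q.
g = 2: 2^11 ≡ 1 — hits 1, so not a primitive root.
g = 3: 3^11 ≡ 1 — hits 1, so not a primitive root.
g = 4: 4^11 ≡ 1 — hits 1, so not a primitive root.
g = 5: 5^11 ≡ 22; 5^2 ≡ 2 — none is 1, so 5 is a primitive root.
So 5 is the smallest generator of (Z/23Z)^×.

5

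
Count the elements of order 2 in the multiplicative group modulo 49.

φ(49) = φ(7^2) = 7·(7−1) = 42 = 2 · 3 · 7.
In a cyclic group of order 42, there are φ(d) elements of order d for each divisor d of 42, and zero for non-divisors.
2 | 42, and φ(2) = 2 − 1 = 1.

1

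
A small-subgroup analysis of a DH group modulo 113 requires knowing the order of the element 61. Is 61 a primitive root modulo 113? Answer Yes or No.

No

φ(113) = 113 − 1 = 112 = 2^4 · 7.
61 is a primitive root mod 113 iff 61^(φ(113)/q) ≢ 1 for every prime q | φ(113), i.e. q ∈ {2, 7}.
61^56 ≡ 1 (mod 113)  [q = 2: ≡ 1 ✗]
61^16 ≡ 106 (mod 113)  [q = 7: ≢ 1 ✓]
Since 61^56 ≡ 1, the order of 61 divides 56 < 112, so 61 is not a primitive root.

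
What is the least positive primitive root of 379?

2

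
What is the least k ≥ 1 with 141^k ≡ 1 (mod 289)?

272

Since 141 ∈ (Z/289Z)^×, its order divides φ(289) = φ(17^2) = 17·(17−1) = 272 = 2^4 · 17.
Divisors of 272: 1, 2, 4, 8, 16, 17, 34, 68, 136, 272.
Compute 141^d (mod 289) for the divisors d until we hit 1:
141^1 ≡ 141 (mod 289)
141^2 ≡ 229 (mod 289)
141^4 ≡ 132 (mod 289)
141^8 ≡ 84 (mod 289)
141^16 ≡ 120 (mod 289)
141^17 ≡ 158 (mod 289)
141^34 ≡ 110 (mod 289)
141^68 ≡ 251 (mod 289)
141^136 ≡ 288 (mod 289)
141^272 ≡ 1 (mod 289) ✓
The smallest such exponent is 272, so the order of 141 is 272.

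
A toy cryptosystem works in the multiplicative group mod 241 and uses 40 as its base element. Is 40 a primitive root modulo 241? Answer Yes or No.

φ(241) = 241 − 1 = 240 = 2^4 · 3 · 5.
40 is a primitive root mod 241 iff 40^(φ(241)/q) ≢ 1 for every prime q | φ(241), i.e. q ∈ {2, 3, 5}.
40^120 ≡ 1 (mod 241)  [q = 2: ≡ 1 ✗]
40^80 ≡ 1 (mod 241)  [q = 3: ≡ 1 ✗]
40^48 ≡ 205 (mod 241)  [q = 5: ≢ 1 ✓]
The check at q = 2 fails, so 40 generates a proper subgroup.

No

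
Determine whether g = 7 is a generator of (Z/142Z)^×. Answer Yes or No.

Yes

φ(142) = φ(2)·φ(71) = 1·70 = 70 = 2 · 5 · 7.
7 is a primitive root mod 142 iff 7^(φ(142)/q) ≢ 1 for every prime q | φ(142), i.e. q ∈ {2, 5, 7}.
7^35 ≡ 141 (mod 142)  [q = 2: ≢ 1 ✓]
7^14 ≡ 125 (mod 142)  [q = 5: ≢ 1 ✓]
7^10 ≡ 45 (mod 142)  [q = 7: ≢ 1 ✓]
None equal 1, so ord_142(7) = 70: 7 is a primitive root.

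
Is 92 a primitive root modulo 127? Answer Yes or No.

Yes

φ(127) = 127 − 1 = 126 = 2 · 3^2 · 7.
92 is a primitive root mod 127 iff 92^(φ(127)/q) ≢ 1 for every prime q | φ(127), i.e. q ∈ {2, 3, 7}.
92^63 ≡ 126 (mod 127)  [q = 2: ≢ 1 ✓]
92^42 ≡ 107 (mod 127)  [q = 3: ≢ 1 ✓]
92^18 ≡ 32 (mod 127)  [q = 7: ≢ 1 ✓]
None equal 1, so ord_127(92) = 126: 92 is a primitive root.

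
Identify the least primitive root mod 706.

3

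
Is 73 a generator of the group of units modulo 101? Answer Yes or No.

φ(101) = 101 − 1 = 100 = 2^2 · 5^2.
It suffices to check that the order of 73 is not a proper divisor of 100: compute 73^(100/q) for q ∈ {2, 5}.
73^50 ≡ 100 (mod 101)  [q = 2: ≢ 1 ✓]
73^20 ≡ 95 (mod 101)  [q = 5: ≢ 1 ✓]
All checks pass, so 73 has order 100 and is a primitive root modulo 101.

Yes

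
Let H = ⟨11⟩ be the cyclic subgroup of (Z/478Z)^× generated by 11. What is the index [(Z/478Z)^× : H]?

2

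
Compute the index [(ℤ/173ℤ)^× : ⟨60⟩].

4

ord(60) | φ(173) = 173 − 1 = 172 = 2^2 · 43.
Divisors of 172: 1, 2, 4, 43, 86, 172.
Check 60^d mod 173 for each divisor in increasing order:
60^1 ≡ 60
60^2 ≡ 140
60^4 ≡ 51
60^43 ≡ 1
Thus |⟨60⟩| = ord(60) = 43.
The index is φ(173) / ord(60) = 172 / 43 = 4.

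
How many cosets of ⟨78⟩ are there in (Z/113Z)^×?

Since 78 ∈ (Z/113Z)^×, its order divides φ(113) = 113 − 1 = 112 = 2^4 · 7.
Divisors of 112: 1, 2, 4, 7, 8, 14, 16, 28, 56, 112.
Compute 78^d (mod 113) for the divisors d until we hit 1:
78^1 ≡ 78 (mod 113)
78^2 ≡ 95 (mod 113)
78^4 ≡ 98 (mod 113)
78^7 ≡ 42 (mod 113)
78^8 ≡ 112 (mod 113)
78^14 ≡ 69 (mod 113)
78^16 ≡ 1 (mod 113) ✓
So ord_113(78) = 16, hence |⟨78⟩| = 16.
The index is φ(113) / ord(78) = 112 / 16 = 7.

7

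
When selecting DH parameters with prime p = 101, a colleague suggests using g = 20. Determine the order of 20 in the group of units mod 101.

50

ord(20) | φ(101) = 101 − 1 = 100 = 2^2 · 5^2.
Divisors of 100: 1, 2, 4, 5, 10, 20, 25, 50, 100.
Check 20^d mod 101 for each divisor in increasing order:
20^1 ≡ 20 (mod 101)
20^2 ≡ 97 (mod 101)
20^4 ≡ 16 (mod 101)
20^5 ≡ 17 (mod 101)
20^10 ≡ 87 (mod 101)
20^20 ≡ 95 (mod 101)
20^25 ≡ 100 (mod 101)
20^50 ≡ 1 (mod 101) ✓
So ord_101(20) = 50.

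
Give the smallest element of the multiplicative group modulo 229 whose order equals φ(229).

6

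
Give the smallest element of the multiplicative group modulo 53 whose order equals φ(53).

2

φ(53) = 53 − 1 = 52 = 2^2 · 13.
g is a primitive root iff g^(52/q) ≢ 1 (mod 53) for each prime q ∈ {2, 13}.
g = 2: 2^26 ≡ 52; 2^4 ≡ 16 — none is 1, so 2 is a primitive root.
The smallest primitive root modulo 53 is 2.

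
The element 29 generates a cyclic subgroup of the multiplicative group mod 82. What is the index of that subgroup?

1

By Lagrange's theorem, ord_82(29) divides φ(82) = φ(2)·φ(41) = 1·40 = 40 = 2^3 · 5.
Divisors of 40: 1, 2, 4, 5, 8, 10, 20, 40.
Evaluate successive powers at the divisors of 40:
29^1 ≡ 29
29^2 ≡ 21
29^4 ≡ 31
29^5 ≡ 79
29^8 ≡ 59
29^10 ≡ 9
29^20 ≡ 81
29^40 ≡ 1
Thus |⟨29⟩| = ord(29) = 40.
The index is φ(82) / ord(29) = 40 / 40 = 1.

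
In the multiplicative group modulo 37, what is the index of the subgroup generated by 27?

6

ord(27) | φ(37) = 37 − 1 = 36 = 2^2 · 3^2.
Divisors of 36: 1, 2, 3, 4, 6, 9, 12, 18, 36.
Evaluate successive powers at the divisors of 36:
27^1 ≡ 27 (mod 37)
27^2 ≡ 26 (mod 37)
27^3 ≡ 36 (mod 37)
27^4 ≡ 10 (mod 37)
27^6 ≡ 1 (mod 37) ✓
So ord_37(27) = 6, hence |⟨27⟩| = 6.
[(Z/37Z)^× : ⟨27⟩] = 36/6 = 6.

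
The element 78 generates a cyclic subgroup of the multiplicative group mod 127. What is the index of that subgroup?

1

ord(78) | φ(127) = 127 − 1 = 126 = 2 · 3^2 · 7.
Divisors of 126: 1, 2, 3, 6, 7, 9, 14, 18, 21, 42, 63, 126.
Evaluate successive powers at the divisors of 126:
78^1 ≡ 78 (mod 127)
78^2 ≡ 115 (mod 127)
78^3 ≡ 80 (mod 127)
78^6 ≡ 50 (mod 127)
78^7 ≡ 90 (mod 127)
78^9 ≡ 63 (mod 127)
78^14 ≡ 99 (mod 127)
78^18 ≡ 32 (mod 127)
78^21 ≡ 20 (mod 127)
78^42 ≡ 19 (mod 127)
78^63 ≡ 126 (mod 127)
78^126 ≡ 1 (mod 127) ✓
The order of 78 is 126, so the subgroup it generates has 126 elements.
Index = |(Z/127Z)^×| / |⟨78⟩| = 126 / 126 = 1.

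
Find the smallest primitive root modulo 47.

φ(47) = 47 − 1 = 46 = 2 · 23.
Test candidates g = 2, 3, … against the prime factors q ∈ {2, 23} of φ(47): g is a generator iff g^(46/q) ≢ 1 for every such q.
g = 2: 2^23 ≡ 1 — hits 1, so not a primitive root.
g = 3: 3^23 ≡ 1 — hits 1, so not a primitive root.
g = 4: 4^23 ≡ 1 — hits 1, so not a primitive root.
g = 5: 5^23 ≡ 46; 5^2 ≡ 25 — none is 1, so 5 is a primitive root.
So 5 is the smallest generator of (Z/47Z)^×.

5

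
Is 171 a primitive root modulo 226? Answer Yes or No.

φ(226) = φ(2)·φ(113) = 1·112 = 112 = 2^4 · 7.
Test 171^(112/q) mod 226 for each prime factor q of 112:
171^56 ≡ 225 (mod 226)  [q = 2: ≢ 1 ✓]
171^16 ≡ 129 (mod 226)  [q = 7: ≢ 1 ✓]
All checks pass, so 171 has order 112 and is a primitive root modulo 226.

Yes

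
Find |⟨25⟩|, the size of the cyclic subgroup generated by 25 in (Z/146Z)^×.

36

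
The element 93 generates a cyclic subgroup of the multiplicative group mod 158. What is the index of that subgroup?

3

Since 93 ∈ (Z/158Z)^×, its order divides φ(158) = φ(2)·φ(79) = 1·78 = 78 = 2 · 3 · 13.
Divisors of 78: 1, 2, 3, 6, 13, 26, 39, 78.
Compute 93^d (mod 158) for the divisors d until we hit 1:
93^1 ≡ 93 (mod 158)
93^2 ≡ 117 (mod 158)
93^3 ≡ 137 (mod 158)
93^6 ≡ 125 (mod 158)
93^13 ≡ 157 (mod 158)
93^26 ≡ 1 (mod 158) ✓
So ord_158(93) = 26, hence |⟨93⟩| = 26.
The index is φ(158) / ord(93) = 78 / 26 = 3.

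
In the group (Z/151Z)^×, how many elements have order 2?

1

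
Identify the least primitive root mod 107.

2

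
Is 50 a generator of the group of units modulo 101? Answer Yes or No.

Yes

φ(101) = 101 − 1 = 100 = 2^2 · 5^2.
It suffices to check that the order of 50 is not a proper divisor of 100: compute 50^(100/q) for q ∈ {2, 5}.
50^50 ≡ 100 (mod 101)  [q = 2: ≢ 1 ✓]
50^20 ≡ 84 (mod 101)  [q = 5: ≢ 1 ✓]
Every test exponent gives a nontrivial residue, hence 50 generates the full group.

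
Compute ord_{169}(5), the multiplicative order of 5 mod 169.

52

ord(5) | φ(169) = φ(13^2) = 13·(13−1) = 156 = 2^2 · 3 · 13.
Divisors of 156: 1, 2, 3, 4, 6, 12, 13, 26, 39, 52, 78, 156.
Test each divisor d:
5^1 ≡ 5 (mod 169)
5^2 ≡ 25 (mod 169)
5^3 ≡ 125 (mod 169)
5^4 ≡ 118 (mod 169)
5^6 ≡ 77 (mod 169)
5^12 ≡ 14 (mod 169)
5^13 ≡ 70 (mod 169)
5^26 ≡ 168 (mod 169)
5^39 ≡ 99 (mod 169)
5^52 ≡ 1 (mod 169) ✓
Therefore the multiplicative order of 5 modulo 169 is 52.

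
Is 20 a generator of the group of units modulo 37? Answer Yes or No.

Yes

φ(37) = 37 − 1 = 36 = 2^2 · 3^2.
20 is a primitive root mod 37 iff 20^(φ(37)/q) ≢ 1 for every prime q | φ(37), i.e. q ∈ {2, 3}.
20^18 ≡ 36 (mod 37)  [q = 2: ≢ 1 ✓]
20^12 ≡ 26 (mod 37)  [q = 3: ≢ 1 ✓]
All checks pass, so 20 has order 36 and is a primitive root modulo 37.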